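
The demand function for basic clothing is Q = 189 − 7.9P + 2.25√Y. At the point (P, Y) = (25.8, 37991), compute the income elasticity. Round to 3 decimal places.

At P = 25.8, Y = 37991: Q = 423.734.
Holding P constant, ∂Q/∂Y = 2.25/(2√Y) = 0.00577181.
η_Y = (∂Q/∂Y)·(Y/Q) = 0.00577181 × (37991/423.734) = 0.517.

0.517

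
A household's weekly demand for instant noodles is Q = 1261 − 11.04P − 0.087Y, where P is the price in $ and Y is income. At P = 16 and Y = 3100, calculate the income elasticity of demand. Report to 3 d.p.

At P = 16, Y = 3100: Q = 814.660.
Holding P constant, ∂Q/∂Y = −0.087.
η_Y = (∂Q/∂Y)·(Y/Q) = -0.087 × (3100/814.660) = -0.331.

-0.331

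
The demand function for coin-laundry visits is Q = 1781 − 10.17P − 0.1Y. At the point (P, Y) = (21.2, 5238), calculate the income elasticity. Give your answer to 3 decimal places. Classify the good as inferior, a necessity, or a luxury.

At P = 21.2, Y = 5238: Q = 1041.596.
Holding P constant, ∂Q/∂Y = −0.1.
η_Y = (∂Q/∂Y)·(Y/Q) = -0.1 × (5238/1041.596) = -0.503.
Since η < 0, this is an inferior good.

-0.503 (inferior good)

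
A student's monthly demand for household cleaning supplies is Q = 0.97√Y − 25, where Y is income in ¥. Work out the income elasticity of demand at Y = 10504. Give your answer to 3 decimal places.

0.668

At Y = 10504: Q = 74.414.
dQ/dY = 0.97/(2√Y) = 0.00473221 at this income.
η = (dQ/dY)·(Y/Q) = 0.00473221 × (10504/74.414) = 0.668.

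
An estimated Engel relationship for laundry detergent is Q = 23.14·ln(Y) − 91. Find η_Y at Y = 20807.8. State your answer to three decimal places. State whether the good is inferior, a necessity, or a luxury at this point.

At Y = 20807.8: Q = 139.083.
dQ/dY = 23.14/Y = 0.00111208 at this income.
η = (dQ/dY)·(Y/Q) = 0.00111208 × (20807.8/139.083) = 0.166.
Since 0 < η < 1, the good is a necessity.

0.166 (necessity)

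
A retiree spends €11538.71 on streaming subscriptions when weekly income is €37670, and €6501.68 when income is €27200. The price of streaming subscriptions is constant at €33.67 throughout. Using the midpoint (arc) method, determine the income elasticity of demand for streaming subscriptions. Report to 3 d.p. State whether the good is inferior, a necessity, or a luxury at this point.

1.730 (luxury)

With a constant price, Q₁ = 11538.71/33.67 = 342.700 and Q₂ = 6501.68/33.67 = 193.100 (equivalently, work directly with expenditure since P cancels).
Midpoint %ΔQ = (6501.68 − 11538.71)/9020.20 = -0.55842; midpoint %ΔI = (27200 − 37670)/32435 = -0.32280.
η = -0.55842 / -0.32280 = 1.730.
η > 1 ⇒ luxury.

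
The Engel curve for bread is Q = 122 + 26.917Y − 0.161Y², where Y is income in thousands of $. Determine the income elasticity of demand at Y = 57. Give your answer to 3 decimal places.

At Y = 57: Q = 1133.1800.
dQ/dY = 26.917 − 0.322Y = 8.56300.
η = (dQ/dY)·(Y/Q) = 8.56300 × (57/1133.1800) = 0.431.

0.431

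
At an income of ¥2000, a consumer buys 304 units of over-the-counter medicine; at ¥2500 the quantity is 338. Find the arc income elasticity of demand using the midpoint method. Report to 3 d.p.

ΔQ = 338 − 304 = 34; midpoint Q̄ = (304 + 338)/2 = 321.
ΔI = 2500 − 2000 = 500; midpoint Ī = (2000 + 2500)/2 = 2250.
η = (ΔQ/Q̄) ÷ (ΔI/Ī) = (34/321) ÷ (500/2250) = 0.477.

0.477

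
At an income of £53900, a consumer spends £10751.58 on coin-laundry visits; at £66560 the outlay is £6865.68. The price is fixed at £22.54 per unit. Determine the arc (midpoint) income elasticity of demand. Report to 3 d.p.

-2.099

With a constant price, Q₁ = 10751.58/22.54 = 477.000 and Q₂ = 6865.68/22.54 = 304.600 (equivalently, work directly with expenditure since P cancels).
Midpoint %ΔQ = (6865.68 − 10751.58)/8808.63 = -0.44115; midpoint %ΔI = (66560 − 53900)/60230 = 0.21019.
η = -0.44115 / 0.21019 = -2.099.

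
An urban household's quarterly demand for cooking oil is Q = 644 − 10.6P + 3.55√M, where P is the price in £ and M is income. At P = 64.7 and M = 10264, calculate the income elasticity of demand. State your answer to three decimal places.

0.566

At P = 64.7, M = 10264: Q = 317.835.
Holding P constant, ∂Q/∂M = 3.55/(2√M) = 0.0175202.
η_M = (∂Q/∂M)·(M/Q) = 0.0175202 × (10264/317.835) = 0.566.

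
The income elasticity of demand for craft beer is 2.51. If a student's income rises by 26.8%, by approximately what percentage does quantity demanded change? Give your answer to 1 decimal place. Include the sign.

67.3%

%ΔQ ≈ η × %ΔI = 2.51 × 26.8% = 67.3%.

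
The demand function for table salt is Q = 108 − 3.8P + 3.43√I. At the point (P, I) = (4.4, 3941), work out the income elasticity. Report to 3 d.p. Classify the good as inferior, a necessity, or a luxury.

At P = 4.4, I = 3941: Q = 306.606.
Holding P constant, ∂Q/∂I = 3.43/(2√I) = 0.0273188.
η_I = (∂Q/∂I)·(I/Q) = 0.0273188 × (3941/306.606) = 0.351.
Since 0 < η < 1, this is a necessity.

0.351 (necessity)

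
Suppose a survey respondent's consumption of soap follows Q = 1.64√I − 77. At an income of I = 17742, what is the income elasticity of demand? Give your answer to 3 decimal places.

0.772

At I = 17742: Q = 141.447.
dQ/dI = 1.64/(2√I) = 0.0061562 at this income.
η = (dQ/dI)·(I/Q) = 0.0061562 × (17742/141.447) = 0.772.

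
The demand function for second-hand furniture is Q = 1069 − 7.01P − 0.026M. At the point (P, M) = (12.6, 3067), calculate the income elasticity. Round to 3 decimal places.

At P = 12.6, M = 3067: Q = 900.932.
Holding P constant, ∂Q/∂M = −0.026.
η_M = (∂Q/∂M)·(M/Q) = -0.026 × (3067/900.932) = -0.089.

-0.089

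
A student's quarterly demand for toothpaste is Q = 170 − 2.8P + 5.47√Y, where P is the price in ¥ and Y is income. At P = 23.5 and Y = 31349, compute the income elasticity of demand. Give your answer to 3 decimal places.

At P = 23.5, Y = 31349: Q = 1072.699.
Holding P constant, ∂Q/∂Y = 5.47/(2√Y) = 0.015447.
η_Y = (∂Q/∂Y)·(Y/Q) = 0.015447 × (31349/1072.699) = 0.451.

0.451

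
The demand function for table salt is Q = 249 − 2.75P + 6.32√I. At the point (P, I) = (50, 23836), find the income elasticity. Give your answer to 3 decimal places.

0.449

At P = 50, I = 23836: Q = 1087.239.
Holding P constant, ∂Q/∂I = 6.32/(2√I) = 0.0204678.
η_I = (∂Q/∂I)·(I/Q) = 0.0204678 × (23836/1087.239) = 0.449.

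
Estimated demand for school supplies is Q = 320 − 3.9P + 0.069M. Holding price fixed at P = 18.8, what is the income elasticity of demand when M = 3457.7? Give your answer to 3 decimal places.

At P = 18.8, M = 3457.7: Q = 485.261.
Holding P constant, ∂Q/∂M = 0.069.
η_M = (∂Q/∂M)·(M/Q) = 0.069 × (3457.7/485.261) = 0.492.

0.492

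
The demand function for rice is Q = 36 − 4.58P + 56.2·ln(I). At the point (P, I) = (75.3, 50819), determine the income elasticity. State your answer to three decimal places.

0.187

At P = 75.3, I = 50819: Q = 300.111.
Holding P constant, ∂Q/∂I = 56.2/I = 0.00110589.
η_I = (∂Q/∂I)·(I/Q) = 0.00110589 × (50819/300.111) = 0.187.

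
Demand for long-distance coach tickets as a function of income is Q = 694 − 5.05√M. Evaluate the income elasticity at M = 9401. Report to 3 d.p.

-1.198

At M = 9401: Q = 204.358.
dQ/dM = -5.05/(2√M) = -0.026042 at this income.
η = (dQ/dM)·(M/Q) = -0.026042 × (9401/204.358) = -1.198.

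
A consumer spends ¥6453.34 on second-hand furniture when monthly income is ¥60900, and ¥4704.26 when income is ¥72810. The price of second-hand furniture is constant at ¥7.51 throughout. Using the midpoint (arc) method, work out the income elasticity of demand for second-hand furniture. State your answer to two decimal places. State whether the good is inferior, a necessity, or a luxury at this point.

-1.76 (inferior good)

With a constant price, Q₁ = 6453.34/7.51 = 859.300 and Q₂ = 4704.26/7.51 = 626.399 (equivalently, work directly with expenditure since P cancels).
Midpoint %ΔQ = (4704.26 − 6453.34)/5578.80 = -0.31352; midpoint %ΔI = (72810 − 60900)/66855 = 0.17815.
η = -0.31352 / 0.17815 = -1.76.
η < 0 ⇒ inferior good.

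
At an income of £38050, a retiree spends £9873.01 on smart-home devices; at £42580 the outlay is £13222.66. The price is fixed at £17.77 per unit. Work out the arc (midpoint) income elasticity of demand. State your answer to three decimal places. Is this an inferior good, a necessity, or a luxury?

2.581 (luxury)

With a constant price, Q₁ = 9873.01/17.77 = 555.600 and Q₂ = 13222.66/17.77 = 744.100 (equivalently, work directly with expenditure since P cancels).
Midpoint %ΔQ = (13222.66 − 9873.01)/11547.84 = 0.29007; midpoint %ΔI = (42580 − 38050)/40315 = 0.11237.
η = 0.29007 / 0.11237 = 2.581.
η > 1 ⇒ luxury.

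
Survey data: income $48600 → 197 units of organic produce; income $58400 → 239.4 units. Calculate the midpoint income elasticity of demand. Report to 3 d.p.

ΔQ = 239.4 − 197 = 42.4; midpoint Q̄ = (197 + 239.4)/2 = 218.2.
ΔI = 58400 − 48600 = 9800; midpoint Ī = (48600 + 58400)/2 = 53500.
η = (ΔQ/Q̄) ÷ (ΔI/Ī) = (42.4/218.2) ÷ (9800/53500) = 1.061.

1.061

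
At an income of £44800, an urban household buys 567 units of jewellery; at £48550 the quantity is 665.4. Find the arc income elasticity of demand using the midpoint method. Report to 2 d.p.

ΔQ = 665.4 − 567 = 98.4; midpoint Q̄ = (567 + 665.4)/2 = 616.2.
ΔI = 48550 − 44800 = 3750; midpoint Ī = (44800 + 48550)/2 = 46675.
η = (ΔQ/Q̄) ÷ (ΔI/Ī) = (98.4/616.2) ÷ (3750/46675) = 1.99.

1.99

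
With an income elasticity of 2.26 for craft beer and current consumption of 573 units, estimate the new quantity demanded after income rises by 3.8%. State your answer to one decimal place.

622.2

%ΔQ ≈ η × %ΔI = 2.26 × 3.8% = 8.588%.
New Q ≈ 573 × (1 + 0.08588) = 622.2.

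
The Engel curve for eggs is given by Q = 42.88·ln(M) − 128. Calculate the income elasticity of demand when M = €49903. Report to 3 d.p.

0.128

At M = 49903: Q = 335.869.
dQ/dM = 42.88/M = 0.000859267 at this income.
η = (dQ/dM)·(M/Q) = 0.000859267 × (49903/335.869) = 0.128.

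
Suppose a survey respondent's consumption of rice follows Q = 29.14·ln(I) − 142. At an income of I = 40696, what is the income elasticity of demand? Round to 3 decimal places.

At I = 40696: Q = 167.289.
dQ/dI = 29.14/I = 0.000716041 at this income.
η = (dQ/dI)·(I/Q) = 0.000716041 × (40696/167.289) = 0.174.

0.174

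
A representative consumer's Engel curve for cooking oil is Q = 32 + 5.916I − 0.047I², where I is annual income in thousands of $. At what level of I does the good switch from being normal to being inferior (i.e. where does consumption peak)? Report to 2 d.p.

dQ/dI = 5.916 − 0.094I.
The good is inferior where dQ/dI < 0. Setting dQ/dI = 0 gives I = 5.916 / 0.094 = 62.94.

62.94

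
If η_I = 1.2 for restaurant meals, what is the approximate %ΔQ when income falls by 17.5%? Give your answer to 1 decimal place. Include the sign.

%ΔQ ≈ η × %ΔI = 1.2 × (-17.5%) = -21.0%.

-21.0%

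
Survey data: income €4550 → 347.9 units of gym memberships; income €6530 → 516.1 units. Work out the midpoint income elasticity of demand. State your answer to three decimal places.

1.089

ΔQ = 516.1 − 347.9 = 168.2; midpoint Q̄ = (347.9 + 516.1)/2 = 432.
ΔI = 6530 − 4550 = 1980; midpoint Ī = (4550 + 6530)/2 = 5540.
η = (ΔQ/Q̄) ÷ (ΔI/Ī) = (168.2/432) ÷ (1980/5540) = 1.089.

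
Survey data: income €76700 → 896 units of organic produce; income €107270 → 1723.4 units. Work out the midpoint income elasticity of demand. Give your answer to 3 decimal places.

ΔQ = 1723.4 − 896 = 827.4; midpoint Q̄ = (896 + 1723.4)/2 = 1309.7.
ΔI = 107270 − 76700 = 30570; midpoint Ī = (76700 + 107270)/2 = 91985.
η = (ΔQ/Q̄) ÷ (ΔI/Ī) = (827.4/1309.7) ÷ (30570/91985) = 1.901.

1.901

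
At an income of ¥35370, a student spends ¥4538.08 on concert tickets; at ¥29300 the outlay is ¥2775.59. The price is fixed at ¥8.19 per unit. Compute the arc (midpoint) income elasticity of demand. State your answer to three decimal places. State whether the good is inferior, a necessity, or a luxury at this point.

2.567 (luxury)

With a constant price, Q₁ = 4538.08/8.19 = 554.100 and Q₂ = 2775.59/8.19 = 338.900 (equivalently, work directly with expenditure since P cancels).
Midpoint %ΔQ = (2775.59 − 4538.08)/3656.84 = -0.48197; midpoint %ΔI = (29300 − 35370)/32335 = -0.18772.
η = -0.48197 / -0.18772 = 2.567.
η > 1 ⇒ luxury.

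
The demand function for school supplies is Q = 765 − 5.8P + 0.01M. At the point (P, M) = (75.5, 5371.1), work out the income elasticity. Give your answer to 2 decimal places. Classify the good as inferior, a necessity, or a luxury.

At P = 75.5, M = 5371.1: Q = 380.811.
Holding P constant, ∂Q/∂M = 0.01.
η_M = (∂Q/∂M)·(M/Q) = 0.01 × (5371.1/380.811) = 0.14.
Since 0 < η < 1, this is a necessity.

0.14 (necessity)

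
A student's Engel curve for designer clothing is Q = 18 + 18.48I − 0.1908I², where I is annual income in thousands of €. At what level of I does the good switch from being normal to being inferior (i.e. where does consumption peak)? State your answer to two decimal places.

dQ/dI = 18.48 − 0.3816I.
The good is inferior where dQ/dI < 0. Setting dQ/dI = 0 gives I = 18.48 / 0.3816 = 48.43.

48.43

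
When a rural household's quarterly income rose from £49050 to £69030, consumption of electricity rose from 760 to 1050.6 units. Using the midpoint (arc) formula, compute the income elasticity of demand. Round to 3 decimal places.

0.949

ΔQ = 1050.6 − 760 = 290.6; midpoint Q̄ = (760 + 1050.6)/2 = 905.3.
ΔI = 69030 − 49050 = 19980; midpoint Ī = (49050 + 69030)/2 = 59040.
η = (ΔQ/Q̄) ÷ (ΔI/Ī) = (290.6/905.3) ÷ (19980/59040) = 0.949.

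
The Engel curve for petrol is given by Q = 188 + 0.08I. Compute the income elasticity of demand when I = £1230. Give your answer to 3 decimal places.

0.344

At I = 1230: Q = 286.400.
dQ/dI = 0.08.
η = (dQ/dI)·(I/Q) = 0.08 × (1230/286.400) = 0.344.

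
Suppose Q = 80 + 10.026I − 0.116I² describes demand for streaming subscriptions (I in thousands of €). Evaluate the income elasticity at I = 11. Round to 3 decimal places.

At I = 11: Q = 176.2500.
dQ/dI = 10.026 − 0.232I = 7.47400.
η = (dQ/dI)·(I/Q) = 7.47400 × (11/176.2500) = 0.466.

0.466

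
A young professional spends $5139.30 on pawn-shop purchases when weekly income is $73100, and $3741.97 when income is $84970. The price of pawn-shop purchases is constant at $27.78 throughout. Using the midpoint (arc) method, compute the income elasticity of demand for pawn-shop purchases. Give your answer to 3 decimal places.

-2.095

With a constant price, Q₁ = 5139.30/27.78 = 185.000 and Q₂ = 3741.97/27.78 = 134.700 (equivalently, work directly with expenditure since P cancels).
Midpoint %ΔQ = (3741.97 − 5139.30)/4440.64 = -0.31467; midpoint %ΔI = (84970 − 73100)/79035 = 0.15019.
η = -0.31467 / 0.15019 = -2.095.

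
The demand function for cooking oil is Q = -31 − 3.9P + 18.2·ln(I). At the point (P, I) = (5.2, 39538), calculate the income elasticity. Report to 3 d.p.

At P = 5.2, I = 39538: Q = 141.367.
Holding P constant, ∂Q/∂I = 18.2/I = 0.000460317.
η_I = (∂Q/∂I)·(I/Q) = 0.000460317 × (39538/141.367) = 0.129.

0.129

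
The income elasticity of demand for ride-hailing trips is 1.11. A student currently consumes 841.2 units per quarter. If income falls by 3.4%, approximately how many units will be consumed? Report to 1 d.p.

%ΔQ ≈ η × %ΔI = 1.11 × (-3.4%) = -3.774%.
New Q ≈ 841.2 × (1 − 0.03774) = 809.5.

809.5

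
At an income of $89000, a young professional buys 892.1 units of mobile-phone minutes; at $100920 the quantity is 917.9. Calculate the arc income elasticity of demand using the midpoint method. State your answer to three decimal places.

0.227

ΔQ = 917.9 − 892.1 = 25.8; midpoint Q̄ = (892.1 + 917.9)/2 = 905.
ΔI = 100920 − 89000 = 11920; midpoint Ī = (89000 + 100920)/2 = 94960.
η = (ΔQ/Q̄) ÷ (ΔI/Ī) = (25.8/905) ÷ (11920/94960) = 0.227.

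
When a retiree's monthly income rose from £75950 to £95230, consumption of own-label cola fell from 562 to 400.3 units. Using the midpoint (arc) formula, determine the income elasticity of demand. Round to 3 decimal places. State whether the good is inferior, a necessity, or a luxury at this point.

ΔQ = 400.3 − 562 = -161.7; midpoint Q̄ = (562 + 400.3)/2 = 481.15.
ΔI = 95230 − 75950 = 19280; midpoint Ī = (75950 + 95230)/2 = 85590.
η = (ΔQ/Q̄) ÷ (ΔI/Ī) = (-161.7/481.15) ÷ (19280/85590) = -1.492.
η < 0 ⇒ inferior good.

-1.492 (inferior good)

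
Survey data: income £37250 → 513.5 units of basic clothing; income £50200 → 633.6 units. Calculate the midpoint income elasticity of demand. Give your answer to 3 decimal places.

ΔQ = 633.6 − 513.5 = 120.1; midpoint Q̄ = (513.5 + 633.6)/2 = 573.55.
ΔI = 50200 − 37250 = 12950; midpoint Ī = (37250 + 50200)/2 = 43725.
η = (ΔQ/Q̄) ÷ (ΔI/Ī) = (120.1/573.55) ÷ (12950/43725) = 0.707.

0.707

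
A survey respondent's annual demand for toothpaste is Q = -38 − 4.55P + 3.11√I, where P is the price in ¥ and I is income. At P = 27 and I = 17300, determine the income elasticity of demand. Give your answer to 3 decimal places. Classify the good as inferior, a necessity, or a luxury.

At P = 27, I = 17300: Q = 248.207.
Holding P constant, ∂Q/∂I = 3.11/(2√I) = 0.0118224.
η_I = (∂Q/∂I)·(I/Q) = 0.0118224 × (17300/248.207) = 0.824.
Since 0 < η < 1, this is a necessity.

0.824 (necessity)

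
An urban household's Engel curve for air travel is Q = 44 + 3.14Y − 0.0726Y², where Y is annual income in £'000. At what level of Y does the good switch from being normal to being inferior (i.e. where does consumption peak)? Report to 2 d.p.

21.63

dQ/dY = 3.14 − 0.1452Y.
The good is inferior where dQ/dY < 0. Setting dQ/dY = 0 gives Y = 3.14 / 0.1452 = 21.63.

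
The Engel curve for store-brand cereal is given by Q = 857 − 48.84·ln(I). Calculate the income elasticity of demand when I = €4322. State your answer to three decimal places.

At I = 4322: Q = 448.137.
dQ/dI = -48.84/I = -0.0113003 at this income.
η = (dQ/dI)·(I/Q) = -0.0113003 × (4322/448.137) = -0.109.

-0.109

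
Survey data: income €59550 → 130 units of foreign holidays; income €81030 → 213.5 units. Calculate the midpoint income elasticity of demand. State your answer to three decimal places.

ΔQ = 213.5 − 130 = 83.5; midpoint Q̄ = (130 + 213.5)/2 = 171.75.
ΔI = 81030 − 59550 = 21480; midpoint Ī = (59550 + 81030)/2 = 70290.
η = (ΔQ/Q̄) ÷ (ΔI/Ī) = (83.5/171.75) ÷ (21480/70290) = 1.591.

1.591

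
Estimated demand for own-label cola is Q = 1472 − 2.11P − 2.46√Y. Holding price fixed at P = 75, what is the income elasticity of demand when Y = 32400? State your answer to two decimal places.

-0.25

At P = 75, Y = 32400: Q = 870.950.
Holding P constant, ∂Q/∂Y = -2.46/(2√Y) = -0.00683333.
η_Y = (∂Q/∂Y)·(Y/Q) = -0.00683333 × (32400/870.950) = -0.25.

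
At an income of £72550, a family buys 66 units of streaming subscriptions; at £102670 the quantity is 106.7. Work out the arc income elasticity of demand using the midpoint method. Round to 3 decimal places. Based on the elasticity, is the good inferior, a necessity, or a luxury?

1.371 (luxury)

ΔQ = 106.7 − 66 = 40.7; midpoint Q̄ = (66 + 106.7)/2 = 86.35.
ΔI = 102670 − 72550 = 30120; midpoint Ī = (72550 + 102670)/2 = 87610.
η = (ΔQ/Q̄) ÷ (ΔI/Ī) = (40.7/86.35) ÷ (30120/87610) = 1.371.
η > 1 ⇒ luxury.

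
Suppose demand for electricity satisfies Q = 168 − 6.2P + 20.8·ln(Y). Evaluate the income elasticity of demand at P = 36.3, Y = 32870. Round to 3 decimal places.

At P = 36.3, Y = 32870: Q = 159.267.
Holding P constant, ∂Q/∂Y = 20.8/Y = 0.000632796.
η_Y = (∂Q/∂Y)·(Y/Q) = 0.000632796 × (32870/159.267) = 0.131.

0.131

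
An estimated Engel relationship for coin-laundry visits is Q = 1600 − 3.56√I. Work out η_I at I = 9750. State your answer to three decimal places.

-0.141

At I = 9750: Q = 1248.478.
dQ/dI = -3.56/(2√I) = -0.0180268 at this income.
η = (dQ/dI)·(I/Q) = -0.0180268 × (9750/1248.478) = -0.141.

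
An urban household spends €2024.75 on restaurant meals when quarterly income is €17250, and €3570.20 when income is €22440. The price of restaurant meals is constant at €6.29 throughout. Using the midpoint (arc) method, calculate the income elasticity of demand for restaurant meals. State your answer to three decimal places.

With a constant price, Q₁ = 2024.75/6.29 = 321.900 and Q₂ = 3570.20/6.29 = 567.599 (equivalently, work directly with expenditure since P cancels).
Midpoint %ΔQ = (3570.20 − 2024.75)/2797.48 = 0.55244; midpoint %ΔI = (22440 − 17250)/19845 = 0.26153.
η = 0.55244 / 0.26153 = 2.112.

2.112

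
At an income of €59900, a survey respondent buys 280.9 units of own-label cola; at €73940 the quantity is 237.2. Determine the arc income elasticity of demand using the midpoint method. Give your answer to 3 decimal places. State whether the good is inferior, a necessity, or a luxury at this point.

-0.804 (inferior good)

ΔQ = 237.2 − 280.9 = -43.7; midpoint Q̄ = (280.9 + 237.2)/2 = 259.05.
ΔI = 73940 − 59900 = 14040; midpoint Ī = (59900 + 73940)/2 = 66920.
η = (ΔQ/Q̄) ÷ (ΔI/Ī) = (-43.7/259.05) ÷ (14040/66920) = -0.804.
η < 0 ⇒ inferior good.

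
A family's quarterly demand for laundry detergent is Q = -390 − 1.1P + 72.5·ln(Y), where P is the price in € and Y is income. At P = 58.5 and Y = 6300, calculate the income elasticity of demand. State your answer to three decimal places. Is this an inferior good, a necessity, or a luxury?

At P = 58.5, Y = 6300: Q = 179.902.
Holding P constant, ∂Q/∂Y = 72.5/Y = 0.0115079.
η_Y = (∂Q/∂Y)·(Y/Q) = 0.0115079 × (6300/179.902) = 0.403.
Since 0 < η < 1, this is a necessity.

0.403 (necessity)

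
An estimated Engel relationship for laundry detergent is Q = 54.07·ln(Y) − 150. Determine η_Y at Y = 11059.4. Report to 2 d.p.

At Y = 11059.4: Q = 353.448.
dQ/dY = 54.07/Y = 0.00488905 at this income.
η = (dQ/dY)·(Y/Q) = 0.00488905 × (11059.4/353.448) = 0.15.

0.15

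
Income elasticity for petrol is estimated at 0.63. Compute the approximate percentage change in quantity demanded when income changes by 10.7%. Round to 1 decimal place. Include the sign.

%ΔQ ≈ η × %ΔI = 0.63 × 10.7% = 6.7%.

6.7%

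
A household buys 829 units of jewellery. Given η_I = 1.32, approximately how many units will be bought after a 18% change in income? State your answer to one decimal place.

1026.0

%ΔQ ≈ η × %ΔI = 1.32 × 18% = 23.76%.
New Q ≈ 829 × (1 + 0.2376) = 1026.0.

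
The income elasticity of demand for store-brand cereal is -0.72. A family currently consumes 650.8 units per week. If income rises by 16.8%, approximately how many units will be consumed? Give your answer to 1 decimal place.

572.1

%ΔQ ≈ η × %ΔI = -0.72 × 16.8% = -12.096%.
New Q ≈ 650.8 × (1 − 0.12096) = 572.1.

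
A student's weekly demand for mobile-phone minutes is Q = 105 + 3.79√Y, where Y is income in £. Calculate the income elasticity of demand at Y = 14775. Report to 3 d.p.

At Y = 14775: Q = 565.684.
dQ/dY = 3.79/(2√Y) = 0.01559 at this income.
η = (dQ/dY)·(Y/Q) = 0.01559 × (14775/565.684) = 0.407.

0.407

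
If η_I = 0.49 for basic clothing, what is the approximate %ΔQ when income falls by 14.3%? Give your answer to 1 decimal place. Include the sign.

-7.0%

%ΔQ ≈ η × %ΔI = 0.49 × (-14.3%) = -7.0%.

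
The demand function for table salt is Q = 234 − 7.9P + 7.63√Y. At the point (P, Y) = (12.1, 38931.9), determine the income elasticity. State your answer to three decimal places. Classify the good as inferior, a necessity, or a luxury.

At P = 12.1, Y = 38931.9: Q = 1643.898.
Holding P constant, ∂Q/∂Y = 7.63/(2√Y) = 0.0193349.
η_Y = (∂Q/∂Y)·(Y/Q) = 0.0193349 × (38931.9/1643.898) = 0.458.
Since 0 < η < 1, this is a necessity.

0.458 (necessity)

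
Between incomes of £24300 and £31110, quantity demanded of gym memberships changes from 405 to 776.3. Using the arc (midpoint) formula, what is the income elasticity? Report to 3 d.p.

2.557

ΔQ = 776.3 − 405 = 371.3; midpoint Q̄ = (405 + 776.3)/2 = 590.65.
ΔI = 31110 − 24300 = 6810; midpoint Ī = (24300 + 31110)/2 = 27705.
η = (ΔQ/Q̄) ÷ (ΔI/Ī) = (371.3/590.65) ÷ (6810/27705) = 2.557.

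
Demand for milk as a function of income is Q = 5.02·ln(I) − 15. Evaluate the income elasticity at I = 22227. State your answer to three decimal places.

0.142

At I = 22227: Q = 35.245.
dQ/dI = 5.02/I = 0.000225851 at this income.
η = (dQ/dI)·(I/Q) = 0.000225851 × (22227/35.245) = 0.142.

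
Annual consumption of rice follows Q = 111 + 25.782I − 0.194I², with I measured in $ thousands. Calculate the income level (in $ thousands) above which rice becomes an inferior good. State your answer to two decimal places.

dQ/dI = 25.782 − 0.388I.
The good is inferior where dQ/dI < 0. Setting dQ/dI = 0 gives I = 25.782 / 0.388 = 66.45.

66.45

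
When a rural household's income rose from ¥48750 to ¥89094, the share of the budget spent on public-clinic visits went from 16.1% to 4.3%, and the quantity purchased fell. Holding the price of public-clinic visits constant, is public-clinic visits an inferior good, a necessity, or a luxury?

Quantity demanded falls as income rises, so η < 0.

inferior good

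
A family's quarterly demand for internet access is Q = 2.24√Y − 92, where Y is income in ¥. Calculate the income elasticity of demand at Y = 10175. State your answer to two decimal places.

At Y = 10175: Q = 133.951.
dQ/dY = 2.24/(2√Y) = 0.0111033 at this income.
η = (dQ/dY)·(Y/Q) = 0.0111033 × (10175/133.951) = 0.84.

0.84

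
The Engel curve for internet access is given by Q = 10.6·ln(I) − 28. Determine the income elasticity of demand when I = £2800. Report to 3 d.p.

0.189

At I = 2800: Q = 56.136.
dQ/dI = 10.6/I = 0.00378571 at this income.
η = (dQ/dI)·(I/Q) = 0.00378571 × (2800/56.136) = 0.189.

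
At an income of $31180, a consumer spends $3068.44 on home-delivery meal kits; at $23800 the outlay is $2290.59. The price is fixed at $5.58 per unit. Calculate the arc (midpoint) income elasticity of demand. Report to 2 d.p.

1.08

With a constant price, Q₁ = 3068.44/5.58 = 549.900 and Q₂ = 2290.59/5.58 = 410.500 (equivalently, work directly with expenditure since P cancels).
Midpoint %ΔQ = (2290.59 − 3068.44)/2679.52 = -0.29030; midpoint %ΔI = (23800 − 31180)/27490 = -0.26846.
η = -0.29030 / -0.26846 = 1.08.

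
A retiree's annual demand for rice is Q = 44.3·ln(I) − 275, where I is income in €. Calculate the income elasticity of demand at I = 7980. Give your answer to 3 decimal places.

0.360

At I = 7980: Q = 123.022.
dQ/dI = 44.3/I = 0.00555138 at this income.
η = (dQ/dI)·(I/Q) = 0.00555138 × (7980/123.022) = 0.360.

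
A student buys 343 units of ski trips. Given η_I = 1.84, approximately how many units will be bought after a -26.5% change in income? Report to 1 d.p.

175.8

%ΔQ ≈ η × %ΔI = 1.84 × (-26.5%) = -48.76%.
New Q ≈ 343 × (1 − 0.4876) = 175.8.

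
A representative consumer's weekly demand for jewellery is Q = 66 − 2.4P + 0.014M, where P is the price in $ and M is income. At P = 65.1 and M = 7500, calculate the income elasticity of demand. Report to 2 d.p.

At P = 65.1, M = 7500: Q = 14.760.
Holding P constant, ∂Q/∂M = 0.014.
η_M = (∂Q/∂M)·(M/Q) = 0.014 × (7500/14.760) = 7.11.

7.11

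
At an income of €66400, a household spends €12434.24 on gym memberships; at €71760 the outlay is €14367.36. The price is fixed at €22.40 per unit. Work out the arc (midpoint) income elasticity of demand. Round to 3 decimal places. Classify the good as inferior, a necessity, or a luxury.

1.859 (luxury)

With a constant price, Q₁ = 12434.24/22.40 = 555.100 and Q₂ = 14367.36/22.40 = 641.400 (equivalently, work directly with expenditure since P cancels).
Midpoint %ΔQ = (14367.36 − 12434.24)/13400.80 = 0.14425; midpoint %ΔI = (71760 − 66400)/69080 = 0.07759.
η = 0.14425 / 0.07759 = 1.859.
η > 1 ⇒ luxury.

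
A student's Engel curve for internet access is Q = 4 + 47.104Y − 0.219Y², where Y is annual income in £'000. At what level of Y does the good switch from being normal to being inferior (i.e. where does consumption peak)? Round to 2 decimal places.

107.54

dQ/dY = 47.104 − 0.438Y.
The good is inferior where dQ/dY < 0. Setting dQ/dY = 0 gives Y = 47.104 / 0.438 = 107.54.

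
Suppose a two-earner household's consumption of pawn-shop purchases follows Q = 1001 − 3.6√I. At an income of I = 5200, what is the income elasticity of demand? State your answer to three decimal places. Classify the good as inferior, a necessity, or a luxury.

At I = 5200: Q = 741.400.
dQ/dI = -3.6/(2√I) = -0.0249615 at this income.
η = (dQ/dI)·(I/Q) = -0.0249615 × (5200/741.400) = -0.175.
Since η < 0, the good is an inferior good.

-0.175 (inferior good)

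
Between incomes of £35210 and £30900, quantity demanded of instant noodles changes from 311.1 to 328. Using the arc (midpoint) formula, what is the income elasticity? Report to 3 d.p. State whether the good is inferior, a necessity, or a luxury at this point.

ΔQ = 328 − 311.1 = 16.9; midpoint Q̄ = (311.1 + 328)/2 = 319.55.
ΔI = 30900 − 35210 = -4310; midpoint Ī = (35210 + 30900)/2 = 33055.
η = (ΔQ/Q̄) ÷ (ΔI/Ī) = (16.9/319.55) ÷ (-4310/33055) = -0.406.
η < 0 ⇒ inferior good.

-0.406 (inferior good)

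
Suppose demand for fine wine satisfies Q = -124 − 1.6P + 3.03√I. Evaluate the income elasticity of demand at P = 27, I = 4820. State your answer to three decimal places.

At P = 27, I = 4820: Q = 43.161.
Holding P constant, ∂Q/∂I = 3.03/(2√I) = 0.0218217.
η_I = (∂Q/∂I)·(I/Q) = 0.0218217 × (4820/43.161) = 2.437.

2.437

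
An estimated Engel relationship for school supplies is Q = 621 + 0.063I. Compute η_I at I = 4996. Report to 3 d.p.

0.336

At I = 4996: Q = 935.748.
dQ/dI = 0.063.
η = (dQ/dI)·(I/Q) = 0.063 × (4996/935.748) = 0.336.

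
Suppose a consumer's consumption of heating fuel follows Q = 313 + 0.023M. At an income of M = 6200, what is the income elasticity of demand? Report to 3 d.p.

At M = 6200: Q = 455.600.
dQ/dM = 0.023.
η = (dQ/dM)·(M/Q) = 0.023 × (6200/455.600) = 0.313.

0.313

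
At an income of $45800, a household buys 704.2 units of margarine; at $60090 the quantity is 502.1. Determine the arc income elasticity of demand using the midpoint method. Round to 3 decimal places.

-1.241

ΔQ = 502.1 − 704.2 = -202.1; midpoint Q̄ = (704.2 + 502.1)/2 = 603.15.
ΔI = 60090 − 45800 = 14290; midpoint Ī = (45800 + 60090)/2 = 52945.
η = (ΔQ/Q̄) ÷ (ΔI/Ī) = (-202.1/603.15) ÷ (14290/52945) = -1.241.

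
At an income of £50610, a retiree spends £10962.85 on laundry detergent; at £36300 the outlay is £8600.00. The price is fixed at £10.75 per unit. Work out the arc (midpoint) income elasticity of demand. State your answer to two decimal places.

0.73

With a constant price, Q₁ = 10962.85/10.75 = 1019.800 and Q₂ = 8600.00/10.75 = 800.000 (equivalently, work directly with expenditure since P cancels).
Midpoint %ΔQ = (8600.00 − 10962.85)/9781.42 = -0.24157; midpoint %ΔI = (36300 − 50610)/43455 = -0.32931.
η = -0.24157 / -0.32931 = 0.73.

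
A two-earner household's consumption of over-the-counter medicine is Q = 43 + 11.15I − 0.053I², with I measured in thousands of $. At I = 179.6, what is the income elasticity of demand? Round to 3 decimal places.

At I = 179.6: Q = 335.9635.
dQ/dI = 11.15 − 0.106I = -7.88760.
η = (dQ/dI)·(I/Q) = -7.88760 × (179.6/335.9635) = -4.217.

-4.217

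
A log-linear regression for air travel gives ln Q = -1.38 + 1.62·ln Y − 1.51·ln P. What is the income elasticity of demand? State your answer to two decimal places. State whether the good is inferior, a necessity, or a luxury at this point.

In a log-linear demand, the coefficient on ln Y is the income elasticity.
So η = 1.62.
η > 1 ⇒ luxury.

1.62 (luxury)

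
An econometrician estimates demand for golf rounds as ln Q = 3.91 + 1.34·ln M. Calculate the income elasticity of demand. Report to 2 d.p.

1.34

In a log-linear demand, the coefficient on ln M is the income elasticity.
So η = 1.34.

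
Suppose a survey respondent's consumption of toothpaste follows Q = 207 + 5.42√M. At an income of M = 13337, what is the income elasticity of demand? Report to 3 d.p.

At M = 13337: Q = 832.934.
dQ/dM = 5.42/(2√M) = 0.0234661 at this income.
η = (dQ/dM)·(M/Q) = 0.0234661 × (13337/832.934) = 0.376.

0.376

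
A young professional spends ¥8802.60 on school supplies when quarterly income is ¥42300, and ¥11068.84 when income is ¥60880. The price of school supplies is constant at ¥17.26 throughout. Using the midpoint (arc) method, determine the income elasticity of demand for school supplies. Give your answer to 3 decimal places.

With a constant price, Q₁ = 8802.60/17.26 = 510.000 and Q₂ = 11068.84/17.26 = 641.300 (equivalently, work directly with expenditure since P cancels).
Midpoint %ΔQ = (11068.84 − 8802.60)/9935.72 = 0.22809; midpoint %ΔI = (60880 − 42300)/51590 = 0.36015.
η = 0.22809 / 0.36015 = 0.633.

0.633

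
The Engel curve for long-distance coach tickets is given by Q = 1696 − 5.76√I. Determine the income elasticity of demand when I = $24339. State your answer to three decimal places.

At I = 24339: Q = 797.385.
dQ/dI = -5.76/(2√I) = -0.0184604 at this income.
η = (dQ/dI)·(I/Q) = -0.0184604 × (24339/797.385) = -0.563.

-0.563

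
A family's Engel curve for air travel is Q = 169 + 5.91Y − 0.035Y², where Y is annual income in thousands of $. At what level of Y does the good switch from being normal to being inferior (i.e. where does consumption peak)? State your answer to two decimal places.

dQ/dY = 5.91 − 0.07Y.
The good is inferior where dQ/dY < 0. Setting dQ/dY = 0 gives Y = 5.91 / 0.07 = 84.43.

84.43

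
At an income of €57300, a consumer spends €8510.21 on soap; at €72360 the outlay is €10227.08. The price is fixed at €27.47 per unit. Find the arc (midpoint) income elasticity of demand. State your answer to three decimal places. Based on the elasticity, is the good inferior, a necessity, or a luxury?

With a constant price, Q₁ = 8510.21/27.47 = 309.800 and Q₂ = 10227.08/27.47 = 372.300 (equivalently, work directly with expenditure since P cancels).
Midpoint %ΔQ = (10227.08 − 8510.21)/9368.65 = 0.18326; midpoint %ΔI = (72360 − 57300)/64830 = 0.23230.
η = 0.18326 / 0.23230 = 0.789.
0 < η < 1 ⇒ necessity.

0.789 (necessity)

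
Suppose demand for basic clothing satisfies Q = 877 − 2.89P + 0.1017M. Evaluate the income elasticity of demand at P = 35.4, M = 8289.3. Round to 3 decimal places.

0.521

At P = 35.4, M = 8289.3: Q = 1617.716.
Holding P constant, ∂Q/∂M = 0.1017.
η_M = (∂Q/∂M)·(M/Q) = 0.1017 × (8289.3/1617.716) = 0.521.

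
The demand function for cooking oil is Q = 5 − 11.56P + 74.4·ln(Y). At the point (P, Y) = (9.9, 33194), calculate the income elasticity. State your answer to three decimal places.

0.112

At P = 9.9, Y = 33194: Q = 665.069.
Holding P constant, ∂Q/∂Y = 74.4/Y = 0.00224137.
η_Y = (∂Q/∂Y)·(Y/Q) = 0.00224137 × (33194/665.069) = 0.112.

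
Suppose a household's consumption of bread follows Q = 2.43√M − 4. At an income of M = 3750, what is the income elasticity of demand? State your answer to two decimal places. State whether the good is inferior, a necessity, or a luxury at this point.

At M = 3750: Q = 144.807.
dQ/dM = 2.43/(2√M) = 0.0198409 at this income.
η = (dQ/dM)·(M/Q) = 0.0198409 × (3750/144.807) = 0.51.
Since 0 < η < 1, the good is a necessity.

0.51 (necessity)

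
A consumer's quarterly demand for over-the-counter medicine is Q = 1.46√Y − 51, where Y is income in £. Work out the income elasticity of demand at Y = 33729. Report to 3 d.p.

At Y = 33729: Q = 217.136.
dQ/dY = 1.46/(2√Y) = 0.00397485 at this income.
η = (dQ/dY)·(Y/Q) = 0.00397485 × (33729/217.136) = 0.617.

0.617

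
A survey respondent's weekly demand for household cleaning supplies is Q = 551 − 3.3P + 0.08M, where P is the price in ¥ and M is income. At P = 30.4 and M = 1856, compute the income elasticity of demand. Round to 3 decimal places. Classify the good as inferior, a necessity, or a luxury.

0.248 (necessity)

At P = 30.4, M = 1856: Q = 599.160.
Holding P constant, ∂Q/∂M = 0.08.
η_M = (∂Q/∂M)·(M/Q) = 0.08 × (1856/599.160) = 0.248.
Since 0 < η < 1, this is a necessity.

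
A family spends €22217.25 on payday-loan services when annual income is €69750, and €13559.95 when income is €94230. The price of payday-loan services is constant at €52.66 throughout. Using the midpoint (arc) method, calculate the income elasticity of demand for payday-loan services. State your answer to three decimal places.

-1.621

With a constant price, Q₁ = 22217.25/52.66 = 421.900 and Q₂ = 13559.95/52.66 = 257.500 (equivalently, work directly with expenditure since P cancels).
Midpoint %ΔQ = (13559.95 − 22217.25)/17888.60 = -0.48396; midpoint %ΔI = (94230 − 69750)/81990 = 0.29857.
η = -0.48396 / 0.29857 = -1.621.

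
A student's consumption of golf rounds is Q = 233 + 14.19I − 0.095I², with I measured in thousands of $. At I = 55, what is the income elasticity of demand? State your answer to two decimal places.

At I = 55: Q = 726.0750.
dQ/dI = 14.19 − 0.19I = 3.74000.
η = (dQ/dI)·(I/Q) = 3.74000 × (55/726.0750) = 0.28.

0.28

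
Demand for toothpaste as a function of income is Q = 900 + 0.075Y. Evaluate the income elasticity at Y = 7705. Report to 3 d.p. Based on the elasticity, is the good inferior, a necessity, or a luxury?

0.391 (necessity)

At Y = 7705: Q = 1477.875.
dQ/dY = 0.075.
η = (dQ/dY)·(Y/Q) = 0.075 × (7705/1477.875) = 0.391.
Since 0 < η < 1, the good is a necessity.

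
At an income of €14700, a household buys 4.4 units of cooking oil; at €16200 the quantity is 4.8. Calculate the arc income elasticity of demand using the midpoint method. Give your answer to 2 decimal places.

0.90

ΔQ = 4.8 − 4.4 = 0.4; midpoint Q̄ = (4.4 + 4.8)/2 = 4.6.
ΔI = 16200 − 14700 = 1500; midpoint Ī = (14700 + 16200)/2 = 15450.
η = (ΔQ/Q̄) ÷ (ΔI/Ī) = (0.4/4.6) ÷ (1500/15450) = 0.90.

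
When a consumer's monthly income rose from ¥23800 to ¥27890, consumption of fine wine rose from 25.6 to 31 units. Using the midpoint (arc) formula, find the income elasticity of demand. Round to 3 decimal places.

ΔQ = 31 − 25.6 = 5.4; midpoint Q̄ = (25.6 + 31)/2 = 28.3.
ΔI = 27890 − 23800 = 4090; midpoint Ī = (23800 + 27890)/2 = 25845.
η = (ΔQ/Q̄) ÷ (ΔI/Ī) = (5.4/28.3) ÷ (4090/25845) = 1.206.

1.206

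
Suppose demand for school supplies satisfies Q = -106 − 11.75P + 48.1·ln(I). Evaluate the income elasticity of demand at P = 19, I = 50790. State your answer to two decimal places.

0.25

At P = 19, I = 50790: Q = 191.935.
Holding P constant, ∂Q/∂I = 48.1/I = 0.000947037.
η_I = (∂Q/∂I)·(I/Q) = 0.000947037 × (50790/191.935) = 0.25.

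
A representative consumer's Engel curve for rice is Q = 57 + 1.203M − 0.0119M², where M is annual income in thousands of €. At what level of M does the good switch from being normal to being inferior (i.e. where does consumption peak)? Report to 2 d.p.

50.55

dQ/dM = 1.203 − 0.0238M.
The good is inferior where dQ/dM < 0. Setting dQ/dM = 0 gives M = 1.203 / 0.0238 = 50.55.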